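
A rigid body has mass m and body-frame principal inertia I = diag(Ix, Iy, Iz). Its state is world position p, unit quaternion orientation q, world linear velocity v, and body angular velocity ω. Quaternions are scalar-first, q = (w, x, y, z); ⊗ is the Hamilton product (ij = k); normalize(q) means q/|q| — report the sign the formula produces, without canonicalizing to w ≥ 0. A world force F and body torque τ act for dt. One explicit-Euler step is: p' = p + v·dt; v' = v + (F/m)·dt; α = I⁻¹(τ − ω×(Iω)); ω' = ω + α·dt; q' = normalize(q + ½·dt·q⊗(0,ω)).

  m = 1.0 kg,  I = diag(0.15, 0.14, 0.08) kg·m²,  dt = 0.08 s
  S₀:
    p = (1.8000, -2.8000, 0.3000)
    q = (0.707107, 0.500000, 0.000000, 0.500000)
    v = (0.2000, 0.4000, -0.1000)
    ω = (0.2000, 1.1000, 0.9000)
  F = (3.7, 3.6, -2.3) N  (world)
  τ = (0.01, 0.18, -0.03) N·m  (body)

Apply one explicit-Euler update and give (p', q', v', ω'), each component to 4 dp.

(τ − ω×Iω)/I = (0.4627, 1.1957, -0.3475)
ω' = ω + α·dt = (0.2370, 1.1957, 0.8722)
q⊗(0,ω) = (-0.5500000, -0.4085786, 0.4278177, 1.1863963)
q + ½dt·q⊗(0,ω), renormalized = (0.6840, 0.4829, 0.0171, 0.5466)
a = F/m = (3.7000, 3.6000, -2.3000)
new position p' = (1.8160, -2.7680, 0.2920)
v + (F/m)dt = (0.4960, 0.6880, -0.2840)

p' = (1.8160, -2.7680, 0.2920)
q' = (0.6840, 0.4829, 0.0171, 0.5466)
v' = (0.4960, 0.6880, -0.2840)
ω' = (0.2370, 1.1957, 0.8722)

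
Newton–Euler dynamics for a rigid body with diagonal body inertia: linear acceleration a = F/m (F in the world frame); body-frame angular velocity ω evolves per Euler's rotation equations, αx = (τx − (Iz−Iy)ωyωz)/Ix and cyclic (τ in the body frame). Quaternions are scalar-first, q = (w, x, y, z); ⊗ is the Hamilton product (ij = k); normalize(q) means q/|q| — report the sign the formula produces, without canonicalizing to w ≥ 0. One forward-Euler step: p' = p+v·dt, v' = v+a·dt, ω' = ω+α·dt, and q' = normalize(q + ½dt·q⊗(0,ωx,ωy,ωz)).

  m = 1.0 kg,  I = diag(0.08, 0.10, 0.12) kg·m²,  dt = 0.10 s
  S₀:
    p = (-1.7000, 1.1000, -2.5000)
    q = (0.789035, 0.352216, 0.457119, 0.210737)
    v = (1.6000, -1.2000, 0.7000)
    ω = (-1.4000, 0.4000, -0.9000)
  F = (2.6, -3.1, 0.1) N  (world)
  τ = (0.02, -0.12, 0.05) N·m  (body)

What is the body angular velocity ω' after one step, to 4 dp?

ω' = (-1.3660, 0.3304, -0.8490)

gyro term ω×Iω = (-0.0072, -0.0504, -0.0112)
α = I⁻¹(τ − ω×Iω) = (0.3400, -0.6960, 0.5100)
new body rate ω' = (-1.3660, 0.3304, -0.8490)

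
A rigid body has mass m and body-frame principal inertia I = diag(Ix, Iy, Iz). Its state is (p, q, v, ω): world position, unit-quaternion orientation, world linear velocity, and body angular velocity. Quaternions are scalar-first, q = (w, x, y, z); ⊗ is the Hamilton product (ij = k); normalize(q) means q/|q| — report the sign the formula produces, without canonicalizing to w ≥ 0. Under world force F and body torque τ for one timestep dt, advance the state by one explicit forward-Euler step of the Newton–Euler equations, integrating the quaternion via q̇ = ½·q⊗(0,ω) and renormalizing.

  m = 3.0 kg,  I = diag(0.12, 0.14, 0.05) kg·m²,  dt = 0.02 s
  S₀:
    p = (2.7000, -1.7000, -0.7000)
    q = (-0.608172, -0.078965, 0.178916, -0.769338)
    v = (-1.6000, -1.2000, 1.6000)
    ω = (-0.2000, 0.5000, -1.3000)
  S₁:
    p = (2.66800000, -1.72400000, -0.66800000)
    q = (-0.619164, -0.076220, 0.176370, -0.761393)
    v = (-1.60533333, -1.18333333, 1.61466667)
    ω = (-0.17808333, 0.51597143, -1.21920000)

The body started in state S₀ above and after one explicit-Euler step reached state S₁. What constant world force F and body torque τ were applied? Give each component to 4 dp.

ω₁ − ω₀ = (0.02191667, 0.01597143, 0.08080000)
I·α + gyro = (0.1900, 0.1300, 0.2000)
velocity change Δv = (-0.00533333, 0.01666667, 0.01466667)
m·(v₁−v₀)/dt = (-0.8000, 2.5000, 2.2000)

F = (-0.8000, 2.5000, 2.2000)
τ = (0.1900, 0.1300, 0.2000)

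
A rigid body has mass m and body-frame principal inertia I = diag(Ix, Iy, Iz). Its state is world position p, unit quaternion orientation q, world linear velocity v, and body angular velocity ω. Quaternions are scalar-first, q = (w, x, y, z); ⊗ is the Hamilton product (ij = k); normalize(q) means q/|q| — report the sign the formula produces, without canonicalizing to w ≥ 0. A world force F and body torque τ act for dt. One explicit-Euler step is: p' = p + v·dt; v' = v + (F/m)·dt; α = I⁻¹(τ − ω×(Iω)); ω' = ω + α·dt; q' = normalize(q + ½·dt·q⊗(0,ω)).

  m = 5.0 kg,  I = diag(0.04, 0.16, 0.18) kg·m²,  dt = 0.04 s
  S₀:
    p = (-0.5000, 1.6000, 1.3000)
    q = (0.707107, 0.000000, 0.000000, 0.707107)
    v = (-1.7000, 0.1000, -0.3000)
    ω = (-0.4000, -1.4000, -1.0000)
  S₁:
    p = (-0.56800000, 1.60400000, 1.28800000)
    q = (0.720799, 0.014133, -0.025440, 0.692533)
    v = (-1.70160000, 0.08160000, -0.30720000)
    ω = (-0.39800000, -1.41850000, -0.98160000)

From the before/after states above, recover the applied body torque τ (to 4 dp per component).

ω₁ − ω₀ = (0.00200000, -0.01850000, 0.01840000)
ω₀×(Iω₀) = (0.0280, -0.0560, 0.0672)
applied torque τ = (0.0300, -0.1300, 0.1500)

τ = (0.0300, -0.1300, 0.1500)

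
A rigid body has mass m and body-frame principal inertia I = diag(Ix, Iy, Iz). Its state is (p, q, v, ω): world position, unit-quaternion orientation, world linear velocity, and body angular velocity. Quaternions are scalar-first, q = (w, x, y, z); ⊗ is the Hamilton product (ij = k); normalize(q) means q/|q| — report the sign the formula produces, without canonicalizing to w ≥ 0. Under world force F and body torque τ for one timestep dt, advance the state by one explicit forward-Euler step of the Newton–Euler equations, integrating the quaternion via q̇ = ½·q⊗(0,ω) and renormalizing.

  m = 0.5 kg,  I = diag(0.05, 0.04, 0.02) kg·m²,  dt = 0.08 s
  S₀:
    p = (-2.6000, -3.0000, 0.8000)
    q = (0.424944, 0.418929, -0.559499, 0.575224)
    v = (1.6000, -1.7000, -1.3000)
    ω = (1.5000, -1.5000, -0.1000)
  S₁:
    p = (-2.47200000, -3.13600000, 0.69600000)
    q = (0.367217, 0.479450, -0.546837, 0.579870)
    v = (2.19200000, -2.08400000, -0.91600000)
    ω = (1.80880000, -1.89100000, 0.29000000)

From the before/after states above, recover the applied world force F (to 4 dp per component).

F = (3.7000, -2.4000, 2.4000)

Δv = v₁−v₀ = (0.59200000, -0.38400000, 0.38400000)
F = m·Δv/dt = (3.7000, -2.4000, 2.4000)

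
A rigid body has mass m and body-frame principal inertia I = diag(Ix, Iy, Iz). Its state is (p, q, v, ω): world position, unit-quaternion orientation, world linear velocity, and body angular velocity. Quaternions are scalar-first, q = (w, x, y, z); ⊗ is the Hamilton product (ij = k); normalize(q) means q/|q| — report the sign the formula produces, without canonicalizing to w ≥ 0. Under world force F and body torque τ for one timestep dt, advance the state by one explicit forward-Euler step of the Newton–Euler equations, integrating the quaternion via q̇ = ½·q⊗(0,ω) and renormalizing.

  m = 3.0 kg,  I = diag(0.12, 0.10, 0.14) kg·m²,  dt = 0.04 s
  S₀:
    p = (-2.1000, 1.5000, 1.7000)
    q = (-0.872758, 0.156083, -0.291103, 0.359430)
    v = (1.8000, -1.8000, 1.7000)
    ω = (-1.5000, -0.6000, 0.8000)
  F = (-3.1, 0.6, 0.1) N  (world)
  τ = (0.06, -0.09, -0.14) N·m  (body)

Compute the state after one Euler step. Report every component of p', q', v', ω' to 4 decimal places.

α = I⁻¹(τ − ω×Iω) = (0.6600, -1.1400, -0.8714)
new body rate ω' = (-1.4736, -0.6456, 0.7651)
2q̇ = q⊗(0,ω) = (-0.2280813, 1.2919126, -0.1403566, -1.2285107)
q + ½dt·q⊗(0,ω), renormalized = (-0.8768, 0.1818, -0.2937, 0.3346)
new position p' = (-2.0280, 1.4280, 1.7680)
v + (F/m)dt = (1.7587, -1.7920, 1.7013)

p' = (-2.0280, 1.4280, 1.7680)
q' = (-0.8768, 0.1818, -0.2937, 0.3346)
v' = (1.7587, -1.7920, 1.7013)
ω' = (-1.4736, -0.6456, 0.7651)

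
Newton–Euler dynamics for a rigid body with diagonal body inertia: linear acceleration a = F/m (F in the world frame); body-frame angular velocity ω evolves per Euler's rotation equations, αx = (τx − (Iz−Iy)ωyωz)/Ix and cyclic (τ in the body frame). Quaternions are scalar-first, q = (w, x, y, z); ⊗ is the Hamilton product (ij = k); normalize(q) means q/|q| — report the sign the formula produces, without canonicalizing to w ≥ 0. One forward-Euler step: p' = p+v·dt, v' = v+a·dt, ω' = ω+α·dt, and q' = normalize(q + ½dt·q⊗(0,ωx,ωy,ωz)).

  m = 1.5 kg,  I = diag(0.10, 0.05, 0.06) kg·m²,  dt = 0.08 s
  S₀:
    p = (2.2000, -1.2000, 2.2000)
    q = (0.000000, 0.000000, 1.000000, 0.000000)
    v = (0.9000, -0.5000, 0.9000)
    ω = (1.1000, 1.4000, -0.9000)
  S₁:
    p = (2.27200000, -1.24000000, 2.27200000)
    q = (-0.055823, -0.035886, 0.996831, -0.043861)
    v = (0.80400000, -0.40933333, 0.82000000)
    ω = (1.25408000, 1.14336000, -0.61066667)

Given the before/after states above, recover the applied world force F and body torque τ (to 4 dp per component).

rate change Δω = (0.15408000, -0.25664000, 0.28933333)
I·α + gyro = (0.1800, -0.2000, 0.1400)
velocity change Δv = (-0.09600000, 0.09066667, -0.08000000)
applied force F = (-1.8000, 1.7000, -1.5000)

F = (-1.8000, 1.7000, -1.5000)
τ = (0.1800, -0.2000, 0.1400)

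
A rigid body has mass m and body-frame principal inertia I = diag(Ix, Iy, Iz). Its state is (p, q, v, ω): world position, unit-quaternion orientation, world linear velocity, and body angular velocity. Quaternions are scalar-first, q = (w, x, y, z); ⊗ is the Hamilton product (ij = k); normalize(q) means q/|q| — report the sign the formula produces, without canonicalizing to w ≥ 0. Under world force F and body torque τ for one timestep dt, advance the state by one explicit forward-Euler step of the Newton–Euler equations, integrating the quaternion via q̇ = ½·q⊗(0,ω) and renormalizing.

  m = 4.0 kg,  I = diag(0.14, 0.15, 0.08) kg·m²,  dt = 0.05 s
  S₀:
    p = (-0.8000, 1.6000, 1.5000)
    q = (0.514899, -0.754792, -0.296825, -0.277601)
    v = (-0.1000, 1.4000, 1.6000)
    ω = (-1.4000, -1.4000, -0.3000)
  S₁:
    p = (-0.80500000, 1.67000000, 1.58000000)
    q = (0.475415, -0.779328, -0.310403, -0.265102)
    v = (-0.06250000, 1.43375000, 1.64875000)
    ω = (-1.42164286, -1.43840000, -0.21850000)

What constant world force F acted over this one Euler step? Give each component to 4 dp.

F = (3.0000, 2.7000, 3.9000)

Δv = v₁−v₀ = (0.03750000, 0.03375000, 0.04875000)
applied force F = (3.0000, 2.7000, 3.9000)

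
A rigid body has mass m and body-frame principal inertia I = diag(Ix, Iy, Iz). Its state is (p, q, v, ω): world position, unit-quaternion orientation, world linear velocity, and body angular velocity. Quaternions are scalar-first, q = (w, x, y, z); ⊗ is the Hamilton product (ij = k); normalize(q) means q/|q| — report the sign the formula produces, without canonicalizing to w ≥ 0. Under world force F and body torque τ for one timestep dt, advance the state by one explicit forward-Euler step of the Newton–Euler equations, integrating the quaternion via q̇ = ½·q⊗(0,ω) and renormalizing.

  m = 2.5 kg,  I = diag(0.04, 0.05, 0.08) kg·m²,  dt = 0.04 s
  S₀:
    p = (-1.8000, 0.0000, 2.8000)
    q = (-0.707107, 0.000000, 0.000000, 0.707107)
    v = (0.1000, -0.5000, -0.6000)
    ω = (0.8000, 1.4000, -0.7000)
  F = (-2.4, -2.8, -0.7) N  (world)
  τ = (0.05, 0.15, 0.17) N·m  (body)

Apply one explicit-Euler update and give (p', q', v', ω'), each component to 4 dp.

p' = (-1.7960, -0.0200, 2.7760)
q' = (-0.6968, -0.0311, -0.0085, 0.7166)
v' = (0.0616, -0.5448, -0.6112)
ω' = (0.8794, 1.5021, -0.6206)

a = F/m = (-0.9600, -1.1200, -0.2800)
new position p' = (-1.7960, -0.0200, 2.7760)
v + (F/m)dt = (0.0616, -0.5448, -0.6112)
(τ − ω×Iω)/I = (1.9850, 2.5520, 1.9850)
ω' = ω + α·dt = (0.8794, 1.5021, -0.6206)
2q̇ = q⊗(0,ω) = (0.4949749, -1.5556354, -0.4242642, 0.4949749)
updated quaternion q' = (-0.6968, -0.0311, -0.0085, 0.7166)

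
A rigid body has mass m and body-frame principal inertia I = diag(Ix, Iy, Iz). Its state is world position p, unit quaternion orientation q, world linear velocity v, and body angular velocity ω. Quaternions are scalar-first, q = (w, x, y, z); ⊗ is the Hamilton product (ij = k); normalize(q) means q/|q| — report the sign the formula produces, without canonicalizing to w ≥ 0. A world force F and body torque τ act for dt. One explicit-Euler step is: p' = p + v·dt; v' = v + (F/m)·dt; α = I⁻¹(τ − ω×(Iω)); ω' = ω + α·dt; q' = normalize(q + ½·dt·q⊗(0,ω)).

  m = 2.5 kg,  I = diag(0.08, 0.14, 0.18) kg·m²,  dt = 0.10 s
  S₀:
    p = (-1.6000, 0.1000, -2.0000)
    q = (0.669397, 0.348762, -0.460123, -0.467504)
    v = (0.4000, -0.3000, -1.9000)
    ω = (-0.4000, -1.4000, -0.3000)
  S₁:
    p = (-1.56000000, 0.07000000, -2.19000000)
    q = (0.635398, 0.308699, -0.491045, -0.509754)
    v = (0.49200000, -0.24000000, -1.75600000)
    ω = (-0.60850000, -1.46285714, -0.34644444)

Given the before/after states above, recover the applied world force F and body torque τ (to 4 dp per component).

rate change Δω = (-0.20850000, -0.06285714, -0.04644444)
I·α + gyro = (-0.1500, -0.1000, -0.0500)
v₁ − v₀ = (0.09200000, 0.06000000, 0.14400000)
m·(v₁−v₀)/dt = (2.3000, 1.5000, 3.6000)

F = (2.3000, 1.5000, 3.6000)
τ = (-0.1500, -0.1000, -0.0500)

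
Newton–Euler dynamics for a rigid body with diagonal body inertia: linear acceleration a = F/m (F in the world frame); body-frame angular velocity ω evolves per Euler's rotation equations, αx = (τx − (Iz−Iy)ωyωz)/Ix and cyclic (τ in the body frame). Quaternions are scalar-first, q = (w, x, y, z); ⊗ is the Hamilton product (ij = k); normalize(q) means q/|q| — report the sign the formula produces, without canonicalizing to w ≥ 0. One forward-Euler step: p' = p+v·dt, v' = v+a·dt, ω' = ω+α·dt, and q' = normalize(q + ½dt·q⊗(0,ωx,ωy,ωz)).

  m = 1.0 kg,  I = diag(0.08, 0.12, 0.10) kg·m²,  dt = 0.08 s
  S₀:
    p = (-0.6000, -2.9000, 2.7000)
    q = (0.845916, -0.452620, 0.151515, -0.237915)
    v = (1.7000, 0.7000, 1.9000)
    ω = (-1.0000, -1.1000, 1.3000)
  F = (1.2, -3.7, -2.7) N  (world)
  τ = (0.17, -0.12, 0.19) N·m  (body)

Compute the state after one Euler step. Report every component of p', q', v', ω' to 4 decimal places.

p' = (-0.4640, -2.8440, 2.8520)
q' = (0.8442, -0.4875, 0.1469, -0.1674)
v' = (1.7960, 0.4040, 1.6840)
ω' = (-0.8586, -1.1973, 1.4168)

(τ − ω×Iω)/I = (1.7675, -1.2167, 1.4600)
ω' = ω + α·dt = (-0.8586, -1.1973, 1.4168)
Hamilton product q⊗(0,ω) = (0.0233360, -0.9106530, -0.1041866, 1.7490878)
q' = normalize(q + ½dt·q⊗(0,ω)) = (0.8442, -0.4875, 0.1469, -0.1674)
p + v·dt = (-0.4640, -2.8440, 2.8520)
v' = v + a·dt = (1.7960, 0.4040, 1.6840)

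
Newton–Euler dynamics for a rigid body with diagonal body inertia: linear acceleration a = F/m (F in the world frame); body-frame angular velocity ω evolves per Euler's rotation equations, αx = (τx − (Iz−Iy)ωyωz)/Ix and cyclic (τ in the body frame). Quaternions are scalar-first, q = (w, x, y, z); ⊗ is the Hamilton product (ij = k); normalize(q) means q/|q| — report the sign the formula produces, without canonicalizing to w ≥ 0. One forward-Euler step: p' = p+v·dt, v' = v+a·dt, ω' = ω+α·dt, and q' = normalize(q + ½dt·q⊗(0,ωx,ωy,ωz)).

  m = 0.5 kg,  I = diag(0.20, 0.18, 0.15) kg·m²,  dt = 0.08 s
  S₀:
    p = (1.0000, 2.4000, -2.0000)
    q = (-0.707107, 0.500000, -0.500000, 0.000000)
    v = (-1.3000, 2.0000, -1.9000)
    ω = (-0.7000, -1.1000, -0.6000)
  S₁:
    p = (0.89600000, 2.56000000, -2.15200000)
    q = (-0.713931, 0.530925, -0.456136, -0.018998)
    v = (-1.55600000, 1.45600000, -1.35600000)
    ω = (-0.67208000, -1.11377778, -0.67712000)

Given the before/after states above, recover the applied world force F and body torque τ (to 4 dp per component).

F = (-1.6000, -3.4000, 3.4000)
τ = (0.0500, -0.0100, -0.1600)

Δv = v₁−v₀ = (-0.25600000, -0.54400000, 0.54400000)
F = m·Δv/dt = (-1.6000, -3.4000, 3.4000)
rate change Δω = (0.02792000, -0.01377778, -0.07712000)
precession coupling = (-0.0198, 0.0210, -0.0154)
I·α + gyro = (0.0500, -0.0100, -0.1600)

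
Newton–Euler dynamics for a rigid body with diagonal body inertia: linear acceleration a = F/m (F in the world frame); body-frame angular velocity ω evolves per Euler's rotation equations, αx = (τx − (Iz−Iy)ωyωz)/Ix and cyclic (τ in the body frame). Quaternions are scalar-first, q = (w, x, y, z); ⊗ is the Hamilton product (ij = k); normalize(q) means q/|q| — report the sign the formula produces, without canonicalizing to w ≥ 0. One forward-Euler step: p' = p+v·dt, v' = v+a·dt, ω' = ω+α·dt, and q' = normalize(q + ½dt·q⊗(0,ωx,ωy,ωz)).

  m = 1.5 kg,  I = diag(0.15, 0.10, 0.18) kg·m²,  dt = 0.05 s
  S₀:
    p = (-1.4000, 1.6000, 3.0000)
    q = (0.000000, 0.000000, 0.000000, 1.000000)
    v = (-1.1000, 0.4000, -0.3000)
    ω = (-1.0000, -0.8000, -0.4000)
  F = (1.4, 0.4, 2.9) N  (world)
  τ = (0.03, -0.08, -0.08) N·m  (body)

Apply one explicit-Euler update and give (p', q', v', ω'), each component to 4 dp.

p' = (-1.4550, 1.6200, 2.9850)
q' = (0.0100, 0.0200, -0.0250, 0.9994)
v' = (-1.0533, 0.4133, -0.2033)
ω' = (-0.9985, -0.8340, -0.4111)

precession coupling ω×(Iω) = (0.0256, -0.0120, -0.0400)
α = I⁻¹(τ − ω×Iω) = (0.0293, -0.6800, -0.2222)
ω + α·dt = (-0.9985, -0.8340, -0.4111)
Hamilton product q⊗(0,ω) = (0.4000000, 0.8000000, -1.0000000, 0.0000000)
q' = normalize(q + ½dt·q⊗(0,ω)) = (0.0100, 0.0200, -0.0250, 0.9994)
linear accel F/m = (0.9333, 0.2667, 1.9333)
p + v·dt = (-1.4550, 1.6200, 2.9850)
v + (F/m)dt = (-1.0533, 0.4133, -0.2033)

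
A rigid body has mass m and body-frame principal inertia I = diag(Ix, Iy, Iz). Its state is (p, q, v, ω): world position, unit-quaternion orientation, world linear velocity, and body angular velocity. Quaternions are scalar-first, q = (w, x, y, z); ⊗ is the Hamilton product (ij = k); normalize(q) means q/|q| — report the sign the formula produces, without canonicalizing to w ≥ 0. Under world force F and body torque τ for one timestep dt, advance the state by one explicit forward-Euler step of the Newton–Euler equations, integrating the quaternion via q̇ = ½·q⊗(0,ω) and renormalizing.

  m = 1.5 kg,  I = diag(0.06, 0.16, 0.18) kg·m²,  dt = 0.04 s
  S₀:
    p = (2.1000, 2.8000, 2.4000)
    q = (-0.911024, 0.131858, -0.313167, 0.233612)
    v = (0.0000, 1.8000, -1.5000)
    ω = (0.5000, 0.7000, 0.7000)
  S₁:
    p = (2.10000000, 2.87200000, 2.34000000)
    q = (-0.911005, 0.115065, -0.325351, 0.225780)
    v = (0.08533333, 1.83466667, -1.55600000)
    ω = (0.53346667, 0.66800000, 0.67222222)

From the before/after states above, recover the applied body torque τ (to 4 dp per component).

ω₁ − ω₀ = (0.03346667, -0.03200000, -0.02777778)
ω₀×(Iω₀) = (0.0098, -0.0420, 0.0350)
τ = I·(Δω/dt) + ω₀×(Iω₀) = (0.0600, -0.1700, -0.0900)

τ = (0.0600, -0.1700, -0.0900)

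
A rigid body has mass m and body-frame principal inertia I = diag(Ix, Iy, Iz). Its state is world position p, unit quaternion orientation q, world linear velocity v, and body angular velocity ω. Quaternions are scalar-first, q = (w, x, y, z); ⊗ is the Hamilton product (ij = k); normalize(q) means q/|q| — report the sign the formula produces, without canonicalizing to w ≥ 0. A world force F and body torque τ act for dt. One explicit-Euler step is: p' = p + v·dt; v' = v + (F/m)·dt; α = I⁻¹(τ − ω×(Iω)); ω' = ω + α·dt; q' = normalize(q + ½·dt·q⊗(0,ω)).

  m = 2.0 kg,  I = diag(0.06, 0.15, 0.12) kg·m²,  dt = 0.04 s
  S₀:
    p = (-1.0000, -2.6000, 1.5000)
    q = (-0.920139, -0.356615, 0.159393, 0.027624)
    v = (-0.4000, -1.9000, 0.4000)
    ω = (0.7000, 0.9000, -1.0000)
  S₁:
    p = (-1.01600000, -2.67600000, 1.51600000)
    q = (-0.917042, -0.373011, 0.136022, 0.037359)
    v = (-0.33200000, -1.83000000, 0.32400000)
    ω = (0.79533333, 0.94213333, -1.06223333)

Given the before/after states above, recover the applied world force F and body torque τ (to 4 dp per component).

ω₁ − ω₀ = (0.09533333, 0.04213333, -0.06223333)
gyro term ω₀×Iω₀ = (0.0270, 0.0420, 0.0567)
I·α + gyro = (0.1700, 0.2000, -0.1300)
v₁ − v₀ = (0.06800000, 0.07000000, -0.07600000)
applied force F = (3.4000, 3.5000, -3.8000)

F = (3.4000, 3.5000, -3.8000)
τ = (0.1700, 0.2000, -0.1300)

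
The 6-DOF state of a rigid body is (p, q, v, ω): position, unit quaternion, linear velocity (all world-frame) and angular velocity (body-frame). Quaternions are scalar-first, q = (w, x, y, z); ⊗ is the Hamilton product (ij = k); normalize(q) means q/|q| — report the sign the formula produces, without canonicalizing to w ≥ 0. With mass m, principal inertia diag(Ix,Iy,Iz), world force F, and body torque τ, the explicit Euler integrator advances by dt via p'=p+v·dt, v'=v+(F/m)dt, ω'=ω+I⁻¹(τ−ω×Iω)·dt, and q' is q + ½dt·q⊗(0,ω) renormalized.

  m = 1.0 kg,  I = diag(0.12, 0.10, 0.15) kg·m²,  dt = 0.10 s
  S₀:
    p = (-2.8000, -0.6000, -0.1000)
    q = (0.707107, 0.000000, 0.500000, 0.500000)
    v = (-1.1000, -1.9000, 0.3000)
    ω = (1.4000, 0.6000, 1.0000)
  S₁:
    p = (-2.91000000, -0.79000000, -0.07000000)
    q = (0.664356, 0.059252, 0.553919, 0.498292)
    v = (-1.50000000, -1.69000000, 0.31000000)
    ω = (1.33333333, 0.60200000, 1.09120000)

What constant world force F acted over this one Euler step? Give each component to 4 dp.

Δv = v₁−v₀ = (-0.40000000, 0.21000000, 0.01000000)
F = m·Δv/dt = (-4.0000, 2.1000, 0.1000)

F = (-4.0000, 2.1000, 0.1000)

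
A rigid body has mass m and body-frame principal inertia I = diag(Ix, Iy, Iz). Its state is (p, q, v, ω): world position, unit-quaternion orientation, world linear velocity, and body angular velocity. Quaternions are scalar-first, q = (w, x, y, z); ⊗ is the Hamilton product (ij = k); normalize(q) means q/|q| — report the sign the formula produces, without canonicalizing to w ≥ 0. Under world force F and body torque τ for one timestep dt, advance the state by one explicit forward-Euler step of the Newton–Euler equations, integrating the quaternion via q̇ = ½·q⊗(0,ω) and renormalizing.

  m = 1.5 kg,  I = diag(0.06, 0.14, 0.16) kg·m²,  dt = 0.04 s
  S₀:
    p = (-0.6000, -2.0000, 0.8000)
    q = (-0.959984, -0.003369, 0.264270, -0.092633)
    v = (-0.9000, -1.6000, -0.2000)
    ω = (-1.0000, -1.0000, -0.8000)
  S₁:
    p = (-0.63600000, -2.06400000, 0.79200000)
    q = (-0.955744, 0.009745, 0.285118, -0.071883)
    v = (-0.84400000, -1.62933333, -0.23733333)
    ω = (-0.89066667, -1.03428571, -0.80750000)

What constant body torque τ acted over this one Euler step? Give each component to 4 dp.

Δω = ω₁−ω₀ = (0.10933333, -0.03428571, -0.00750000)
gyro term ω₀×Iω₀ = (0.0160, -0.0800, 0.0800)
τ = I·(Δω/dt) + ω₀×(Iω₀) = (0.1800, -0.2000, 0.0500)

τ = (0.1800, -0.2000, 0.0500)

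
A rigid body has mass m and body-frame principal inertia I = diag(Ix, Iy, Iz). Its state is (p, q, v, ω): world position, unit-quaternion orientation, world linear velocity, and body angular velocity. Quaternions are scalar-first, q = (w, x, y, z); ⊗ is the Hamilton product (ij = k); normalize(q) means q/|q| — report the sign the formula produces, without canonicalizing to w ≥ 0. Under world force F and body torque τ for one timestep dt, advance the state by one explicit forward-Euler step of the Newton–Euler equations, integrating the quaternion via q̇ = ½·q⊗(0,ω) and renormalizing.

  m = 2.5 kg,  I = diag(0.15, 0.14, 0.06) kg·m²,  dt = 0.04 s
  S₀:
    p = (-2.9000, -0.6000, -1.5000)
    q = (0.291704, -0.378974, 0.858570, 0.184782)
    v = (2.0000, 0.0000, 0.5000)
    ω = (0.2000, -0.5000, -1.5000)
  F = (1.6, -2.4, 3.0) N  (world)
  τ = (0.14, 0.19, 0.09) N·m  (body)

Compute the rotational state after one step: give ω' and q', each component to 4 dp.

precession coupling ω×(Iω) = (-0.0600, -0.0270, 0.0010)
(τ − ω×Iω)/I = (1.3333, 1.5500, 1.4833)
ω' = ω + α·dt = (0.2533, -0.4380, -1.4407)
2q̇ = q⊗(0,ω) = (0.7822528, -1.1371232, -0.6773566, -0.4197830)
updated quaternion q' = (0.3072, -0.4015, 0.8446, 0.1763)

ω' = (0.2533, -0.4380, -1.4407)
q' = (0.3072, -0.4015, 0.8446, 0.1763)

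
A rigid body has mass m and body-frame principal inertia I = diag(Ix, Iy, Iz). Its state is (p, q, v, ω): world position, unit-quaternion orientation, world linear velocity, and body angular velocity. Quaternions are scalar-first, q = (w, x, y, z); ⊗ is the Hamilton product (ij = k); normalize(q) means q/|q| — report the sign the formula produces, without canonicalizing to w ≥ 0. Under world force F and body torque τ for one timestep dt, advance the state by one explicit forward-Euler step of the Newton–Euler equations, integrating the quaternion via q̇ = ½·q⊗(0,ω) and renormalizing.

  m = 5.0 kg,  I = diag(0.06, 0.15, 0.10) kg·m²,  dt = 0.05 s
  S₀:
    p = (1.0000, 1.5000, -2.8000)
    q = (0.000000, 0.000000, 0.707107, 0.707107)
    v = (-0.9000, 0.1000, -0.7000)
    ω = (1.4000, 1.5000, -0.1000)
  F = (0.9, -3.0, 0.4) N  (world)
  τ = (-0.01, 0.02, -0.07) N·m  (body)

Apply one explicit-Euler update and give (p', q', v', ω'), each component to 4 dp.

p' = (0.9550, 1.5050, -2.8350)
q' = (-0.0247, -0.0282, 0.7309, 0.6815)
v' = (-0.8910, 0.0700, -0.6960)
ω' = (1.3854, 1.5048, -0.2295)

a = (0.1800, -0.6000, 0.0800)
p + v·dt = (0.9550, 1.5050, -2.8350)
v + (F/m)dt = (-0.8910, 0.0700, -0.6960)
(τ − ω×Iω)/I = (-0.2917, 0.0960, -2.5900)
ω + α·dt = (1.3854, 1.5048, -0.2295)
q⊗(0,ω) = (-0.9899498, -1.1313712, 0.9899498, -0.9899498)
updated quaternion q' = (-0.0247, -0.0282, 0.7309, 0.6815)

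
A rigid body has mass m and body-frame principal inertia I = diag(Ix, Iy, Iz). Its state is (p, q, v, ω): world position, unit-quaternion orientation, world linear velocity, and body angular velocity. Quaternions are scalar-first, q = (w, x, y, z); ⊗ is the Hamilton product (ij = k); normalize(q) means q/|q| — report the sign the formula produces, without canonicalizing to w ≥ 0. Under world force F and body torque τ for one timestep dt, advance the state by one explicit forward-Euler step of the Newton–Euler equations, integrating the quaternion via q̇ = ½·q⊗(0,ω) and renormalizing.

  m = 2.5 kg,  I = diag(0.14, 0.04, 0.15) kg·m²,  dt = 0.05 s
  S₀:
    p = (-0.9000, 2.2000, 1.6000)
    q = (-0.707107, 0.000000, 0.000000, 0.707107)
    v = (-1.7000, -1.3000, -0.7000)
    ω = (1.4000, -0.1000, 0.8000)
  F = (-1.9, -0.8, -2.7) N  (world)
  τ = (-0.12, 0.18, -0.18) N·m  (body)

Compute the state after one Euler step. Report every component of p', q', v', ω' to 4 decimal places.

p + v·dt = (-0.9850, 2.1350, 1.5650)
v + (F/m)dt = (-1.7380, -1.3160, -0.7540)
α = I⁻¹(τ − ω×Iω) = (-0.7943, 4.7800, -1.2933)
new body rate ω' = (1.3603, 0.1390, 0.7353)
q⊗(0,ω) = (-0.5656856, -0.9192391, 1.0606605, -0.5656856)
updated quaternion q' = (-0.7207, -0.0230, 0.0265, 0.6924)

p' = (-0.9850, 2.1350, 1.5650)
q' = (-0.7207, -0.0230, 0.0265, 0.6924)
v' = (-1.7380, -1.3160, -0.7540)
ω' = (1.3603, 0.1390, 0.7353)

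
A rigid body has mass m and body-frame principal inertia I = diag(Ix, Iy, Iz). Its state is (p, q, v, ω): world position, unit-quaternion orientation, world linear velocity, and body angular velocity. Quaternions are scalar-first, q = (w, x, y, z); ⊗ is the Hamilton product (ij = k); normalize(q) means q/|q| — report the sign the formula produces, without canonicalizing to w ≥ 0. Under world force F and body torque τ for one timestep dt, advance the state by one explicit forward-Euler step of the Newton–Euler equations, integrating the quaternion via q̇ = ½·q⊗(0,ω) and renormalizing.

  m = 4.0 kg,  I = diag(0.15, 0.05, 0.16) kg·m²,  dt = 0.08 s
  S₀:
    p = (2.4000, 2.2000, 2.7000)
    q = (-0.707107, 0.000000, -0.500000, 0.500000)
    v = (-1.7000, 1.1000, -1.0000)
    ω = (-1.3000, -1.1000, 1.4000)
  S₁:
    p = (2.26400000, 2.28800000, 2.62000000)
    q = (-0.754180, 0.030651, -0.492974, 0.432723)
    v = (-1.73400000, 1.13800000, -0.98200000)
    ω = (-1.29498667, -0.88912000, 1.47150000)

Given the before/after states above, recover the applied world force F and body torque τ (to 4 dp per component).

Δv = v₁−v₀ = (-0.03400000, 0.03800000, 0.01800000)
F = m·Δv/dt = (-1.7000, 1.9000, 0.9000)
Δω = ω₁−ω₀ = (0.00501333, 0.21088000, 0.07150000)
precession coupling = (-0.1694, 0.0182, -0.1430)
τ = I·(Δω/dt) + ω₀×(Iω₀) = (-0.1600, 0.1500, 0.0000)

F = (-1.7000, 1.9000, 0.9000)
τ = (-0.1600, 0.1500, 0.0000)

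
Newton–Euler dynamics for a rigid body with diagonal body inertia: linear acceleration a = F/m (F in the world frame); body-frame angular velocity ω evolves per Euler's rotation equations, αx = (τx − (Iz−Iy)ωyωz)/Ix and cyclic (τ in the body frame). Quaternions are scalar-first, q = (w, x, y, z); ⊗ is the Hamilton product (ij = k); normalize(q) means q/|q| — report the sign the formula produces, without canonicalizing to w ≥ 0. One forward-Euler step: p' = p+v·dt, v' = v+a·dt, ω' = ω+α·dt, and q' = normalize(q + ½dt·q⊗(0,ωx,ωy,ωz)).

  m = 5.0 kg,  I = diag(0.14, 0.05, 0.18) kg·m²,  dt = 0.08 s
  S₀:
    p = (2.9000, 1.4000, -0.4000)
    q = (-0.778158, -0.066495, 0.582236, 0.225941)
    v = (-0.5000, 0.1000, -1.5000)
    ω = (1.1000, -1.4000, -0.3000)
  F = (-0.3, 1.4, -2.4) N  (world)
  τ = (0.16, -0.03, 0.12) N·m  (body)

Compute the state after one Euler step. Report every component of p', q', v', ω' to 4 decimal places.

p' = (2.8600, 1.4080, -0.5200)
q' = (-0.7380, -0.0948, 0.6333, 0.2128)
v' = (-0.5048, 0.1224, -1.5384)
ω' = (1.1602, -1.4691, -0.3083)

(τ − ω×Iω)/I = (0.7529, -0.8640, -0.1033)
ω' = ω + α·dt = (1.1602, -1.4691, -0.3083)
2q̇ = q⊗(0,ω) = (0.9560572, -0.7143272, 1.3180078, -0.3139192)
q' = normalize(q + ½dt·q⊗(0,ω)) = (-0.7380, -0.0948, 0.6333, 0.2128)
p' = p + v·dt = (2.8600, 1.4080, -0.5200)
new velocity v' = (-0.5048, 0.1224, -1.5384)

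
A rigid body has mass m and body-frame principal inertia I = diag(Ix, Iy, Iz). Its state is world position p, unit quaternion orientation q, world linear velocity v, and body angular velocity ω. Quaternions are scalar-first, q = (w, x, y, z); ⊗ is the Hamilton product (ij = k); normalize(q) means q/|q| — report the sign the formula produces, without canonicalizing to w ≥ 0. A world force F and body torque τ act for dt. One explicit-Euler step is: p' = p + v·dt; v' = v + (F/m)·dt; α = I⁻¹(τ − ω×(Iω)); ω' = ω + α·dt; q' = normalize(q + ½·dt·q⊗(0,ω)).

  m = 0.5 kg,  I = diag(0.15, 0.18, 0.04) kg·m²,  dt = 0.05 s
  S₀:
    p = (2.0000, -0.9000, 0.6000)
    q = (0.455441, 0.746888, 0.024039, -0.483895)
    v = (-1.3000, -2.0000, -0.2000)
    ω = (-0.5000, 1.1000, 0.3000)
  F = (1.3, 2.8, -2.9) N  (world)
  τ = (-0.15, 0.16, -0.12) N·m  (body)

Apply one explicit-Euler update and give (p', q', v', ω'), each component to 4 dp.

a = F/m = (2.6000, 5.6000, -5.8000)
new position p' = (1.9350, -1.0000, 0.5900)
v + (F/m)dt = (-1.1700, -1.7200, -0.4900)
α = I⁻¹(τ − ω×Iω) = (-0.6920, 0.9806, -2.5875)
ω + α·dt = (-0.5346, 1.1490, 0.1706)
Hamilton product q⊗(0,ω) = (0.4921696, 0.3117757, 0.5188662, 0.9702286)
updated quaternion q' = (0.4675, 0.7543, 0.0370, -0.4594)

p' = (1.9350, -1.0000, 0.5900)
q' = (0.4675, 0.7543, 0.0370, -0.4594)
v' = (-1.1700, -1.7200, -0.4900)
ω' = (-0.5346, 1.1490, 0.1706)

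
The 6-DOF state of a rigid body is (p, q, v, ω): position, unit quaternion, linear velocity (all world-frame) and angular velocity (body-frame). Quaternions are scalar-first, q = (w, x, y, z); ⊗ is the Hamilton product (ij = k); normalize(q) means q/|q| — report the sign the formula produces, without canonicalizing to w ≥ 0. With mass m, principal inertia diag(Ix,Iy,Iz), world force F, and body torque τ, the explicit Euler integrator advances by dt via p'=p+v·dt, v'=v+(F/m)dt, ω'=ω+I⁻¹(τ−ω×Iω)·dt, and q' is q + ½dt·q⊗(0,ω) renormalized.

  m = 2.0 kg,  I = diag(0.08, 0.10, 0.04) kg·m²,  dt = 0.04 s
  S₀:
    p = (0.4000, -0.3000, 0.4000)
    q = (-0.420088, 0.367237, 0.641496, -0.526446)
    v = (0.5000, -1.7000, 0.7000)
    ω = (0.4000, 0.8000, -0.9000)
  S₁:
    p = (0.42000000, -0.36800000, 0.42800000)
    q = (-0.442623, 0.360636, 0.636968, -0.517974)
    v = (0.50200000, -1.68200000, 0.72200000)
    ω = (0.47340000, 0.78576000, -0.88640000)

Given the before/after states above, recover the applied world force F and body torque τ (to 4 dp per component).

F = (0.1000, 0.9000, 1.1000)
τ = (0.1900, -0.0500, 0.0200)

Δω = ω₁−ω₀ = (0.07340000, -0.01424000, 0.01360000)
gyro term ω₀×Iω₀ = (0.0432, -0.0144, 0.0064)
I·α + gyro = (0.1900, -0.0500, 0.0200)
Δv = v₁−v₀ = (0.00200000, 0.01800000, 0.02200000)
applied force F = (0.1000, 0.9000, 1.1000)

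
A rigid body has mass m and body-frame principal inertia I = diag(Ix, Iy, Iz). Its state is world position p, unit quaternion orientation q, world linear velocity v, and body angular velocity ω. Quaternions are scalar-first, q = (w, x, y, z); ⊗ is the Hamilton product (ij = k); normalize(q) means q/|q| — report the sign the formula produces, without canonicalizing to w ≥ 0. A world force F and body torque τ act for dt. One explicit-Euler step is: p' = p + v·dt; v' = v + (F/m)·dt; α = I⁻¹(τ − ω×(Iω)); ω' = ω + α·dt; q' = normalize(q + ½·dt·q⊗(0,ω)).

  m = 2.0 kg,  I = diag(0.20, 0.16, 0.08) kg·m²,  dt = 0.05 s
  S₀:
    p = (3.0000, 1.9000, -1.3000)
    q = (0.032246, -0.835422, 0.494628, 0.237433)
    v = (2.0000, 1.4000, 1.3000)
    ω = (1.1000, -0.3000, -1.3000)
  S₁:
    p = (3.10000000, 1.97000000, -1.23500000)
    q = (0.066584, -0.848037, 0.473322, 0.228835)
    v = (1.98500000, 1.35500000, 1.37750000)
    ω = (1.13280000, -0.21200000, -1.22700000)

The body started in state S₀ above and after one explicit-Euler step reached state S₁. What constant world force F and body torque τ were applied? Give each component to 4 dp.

F = (-0.6000, -1.8000, 3.1000)
τ = (0.1000, 0.1100, 0.1300)

velocity change Δv = (-0.01500000, -0.04500000, 0.07750000)
m·(v₁−v₀)/dt = (-0.6000, -1.8000, 3.1000)
ω₁ − ω₀ = (0.03280000, 0.08800000, 0.07300000)
precession coupling = (-0.0312, -0.1716, 0.0132)
applied torque τ = (0.1000, 0.1100, 0.1300)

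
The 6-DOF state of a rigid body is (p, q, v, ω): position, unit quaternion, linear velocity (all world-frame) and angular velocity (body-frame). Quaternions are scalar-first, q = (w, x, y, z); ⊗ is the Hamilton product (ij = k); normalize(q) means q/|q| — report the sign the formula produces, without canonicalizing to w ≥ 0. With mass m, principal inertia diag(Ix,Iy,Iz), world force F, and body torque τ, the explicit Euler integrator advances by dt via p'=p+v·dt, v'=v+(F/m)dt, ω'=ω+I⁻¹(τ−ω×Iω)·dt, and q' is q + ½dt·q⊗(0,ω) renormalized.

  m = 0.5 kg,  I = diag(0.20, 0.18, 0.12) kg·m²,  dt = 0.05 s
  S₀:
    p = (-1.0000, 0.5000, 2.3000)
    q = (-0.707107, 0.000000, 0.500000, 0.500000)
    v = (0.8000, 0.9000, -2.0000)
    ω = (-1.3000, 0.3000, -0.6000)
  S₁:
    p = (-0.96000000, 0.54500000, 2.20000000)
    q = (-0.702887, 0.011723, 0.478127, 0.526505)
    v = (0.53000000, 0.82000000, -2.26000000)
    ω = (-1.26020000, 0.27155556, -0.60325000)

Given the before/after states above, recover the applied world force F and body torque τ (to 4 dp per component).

F = (-2.7000, -0.8000, -2.6000)
τ = (0.1700, -0.0400, 0.0000)

ω₁ − ω₀ = (0.03980000, -0.02844444, -0.00325000)
gyro term ω₀×Iω₀ = (0.0108, 0.0624, 0.0078)
τ = I·(Δω/dt) + ω₀×(Iω₀) = (0.1700, -0.0400, 0.0000)
velocity change Δv = (-0.27000000, -0.08000000, -0.26000000)
applied force F = (-2.7000, -0.8000, -2.6000)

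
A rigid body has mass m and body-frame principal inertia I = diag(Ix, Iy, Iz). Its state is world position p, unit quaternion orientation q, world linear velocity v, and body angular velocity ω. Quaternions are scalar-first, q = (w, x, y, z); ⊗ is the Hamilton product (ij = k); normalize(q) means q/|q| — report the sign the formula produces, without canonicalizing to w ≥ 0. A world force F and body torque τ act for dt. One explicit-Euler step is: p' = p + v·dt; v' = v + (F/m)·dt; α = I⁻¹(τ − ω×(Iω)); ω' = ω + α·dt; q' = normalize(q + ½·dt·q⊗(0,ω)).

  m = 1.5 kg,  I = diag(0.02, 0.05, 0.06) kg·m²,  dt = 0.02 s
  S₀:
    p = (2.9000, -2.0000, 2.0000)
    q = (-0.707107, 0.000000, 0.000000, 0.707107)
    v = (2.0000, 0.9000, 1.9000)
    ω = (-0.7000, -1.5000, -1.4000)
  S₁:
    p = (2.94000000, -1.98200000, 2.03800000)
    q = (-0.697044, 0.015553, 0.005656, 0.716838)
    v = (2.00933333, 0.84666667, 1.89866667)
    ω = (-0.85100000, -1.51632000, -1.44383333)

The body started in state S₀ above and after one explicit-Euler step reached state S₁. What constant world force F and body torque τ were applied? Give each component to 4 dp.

velocity change Δv = (0.00933333, -0.05333333, -0.00133333)
m·(v₁−v₀)/dt = (0.7000, -4.0000, -0.1000)
Δω = ω₁−ω₀ = (-0.15100000, -0.01632000, -0.04383333)
ω₀×(Iω₀) = (0.0210, -0.0392, 0.0315)
I·α + gyro = (-0.1300, -0.0800, -0.1000)

F = (0.7000, -4.0000, -0.1000)
τ = (-0.1300, -0.0800, -0.1000)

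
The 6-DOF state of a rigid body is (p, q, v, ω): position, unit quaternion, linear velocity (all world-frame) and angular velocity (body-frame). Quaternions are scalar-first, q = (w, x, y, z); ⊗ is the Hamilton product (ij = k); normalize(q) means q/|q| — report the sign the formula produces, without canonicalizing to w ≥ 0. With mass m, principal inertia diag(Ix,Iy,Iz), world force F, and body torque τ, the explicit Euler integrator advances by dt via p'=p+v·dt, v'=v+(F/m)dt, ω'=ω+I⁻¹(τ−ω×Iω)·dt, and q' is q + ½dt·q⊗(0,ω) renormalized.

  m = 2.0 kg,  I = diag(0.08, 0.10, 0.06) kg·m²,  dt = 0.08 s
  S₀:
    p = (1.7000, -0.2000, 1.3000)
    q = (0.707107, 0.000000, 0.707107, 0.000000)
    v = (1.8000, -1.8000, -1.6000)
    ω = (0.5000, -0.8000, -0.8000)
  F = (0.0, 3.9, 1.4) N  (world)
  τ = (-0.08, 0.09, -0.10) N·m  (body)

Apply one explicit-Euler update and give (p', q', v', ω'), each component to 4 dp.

p' = (1.8440, -0.3440, 1.1720)
q' = (0.7288, -0.0085, 0.6836, -0.0367)
v' = (1.8000, -1.6440, -1.5440)
ω' = (0.4456, -0.7216, -0.9227)

precession coupling ω×(Iω) = (-0.0256, -0.0080, -0.0080)
(τ − ω×Iω)/I = (-0.6800, 0.9800, -1.5333)
ω' = ω + α·dt = (0.4456, -0.7216, -0.9227)
q⊗(0,ω) = (0.5656856, -0.2121321, -0.5656856, -0.9192391)
q + ½dt·q⊗(0,ω), renormalized = (0.7288, -0.0085, 0.6836, -0.0367)
linear accel F/m = (0.0000, 1.9500, 0.7000)
p + v·dt = (1.8440, -0.3440, 1.1720)
v + (F/m)dt = (1.8000, -1.6440, -1.5440)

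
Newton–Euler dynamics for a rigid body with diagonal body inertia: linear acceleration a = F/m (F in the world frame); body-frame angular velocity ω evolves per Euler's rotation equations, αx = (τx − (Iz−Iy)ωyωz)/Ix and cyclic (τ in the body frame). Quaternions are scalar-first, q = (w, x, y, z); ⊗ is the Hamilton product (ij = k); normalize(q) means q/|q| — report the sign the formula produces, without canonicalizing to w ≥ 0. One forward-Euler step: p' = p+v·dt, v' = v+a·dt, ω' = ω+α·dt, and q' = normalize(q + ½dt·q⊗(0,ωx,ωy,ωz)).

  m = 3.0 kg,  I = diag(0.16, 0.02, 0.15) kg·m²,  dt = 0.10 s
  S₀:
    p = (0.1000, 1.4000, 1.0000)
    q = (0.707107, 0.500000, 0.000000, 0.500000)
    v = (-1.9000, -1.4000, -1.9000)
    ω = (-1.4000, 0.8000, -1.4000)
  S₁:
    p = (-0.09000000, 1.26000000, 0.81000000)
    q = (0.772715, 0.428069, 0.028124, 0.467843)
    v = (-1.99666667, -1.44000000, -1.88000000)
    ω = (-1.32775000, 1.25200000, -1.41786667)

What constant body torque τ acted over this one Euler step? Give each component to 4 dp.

Δω = ω₁−ω₀ = (0.07225000, 0.45200000, -0.01786667)
I·α + gyro = (-0.0300, 0.1100, 0.1300)

τ = (-0.0300, 0.1100, 0.1300)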